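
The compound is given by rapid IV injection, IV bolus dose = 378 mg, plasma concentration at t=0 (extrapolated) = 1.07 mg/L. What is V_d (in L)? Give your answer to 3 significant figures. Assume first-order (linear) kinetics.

353 L

Vd = Dose / C₀ = 378.0 / 1.07 = 353.3 L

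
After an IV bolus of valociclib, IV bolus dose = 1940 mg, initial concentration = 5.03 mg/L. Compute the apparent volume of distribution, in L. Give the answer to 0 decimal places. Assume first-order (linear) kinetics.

386 L

Vd = Dose / C₀ = 1940 / 5.03 = 385.7 L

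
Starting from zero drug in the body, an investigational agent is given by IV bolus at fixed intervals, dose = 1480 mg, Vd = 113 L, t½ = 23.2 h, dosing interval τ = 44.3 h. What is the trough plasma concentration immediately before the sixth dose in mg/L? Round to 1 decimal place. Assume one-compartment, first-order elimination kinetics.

C₀ per dose = Dose / Vd = 1480 / 113 = 13.10 mg/L
k = ln2 / t½ = 0.693147 / 23.2 = 0.02988 h⁻¹
Fraction remaining after one interval: r = e^(−kτ) = e^(−0.02988 × 44.3) = 0.2662
Before dose 6, 5 doses have been given (aged 1τ, 2τ, 3τ, 4τ, 5τ).
C_trough = C₀ × (r + r² + … + r^5) = C₀ × r(1−r^5)/(1−r)
        = 13.10 × 0.2662 × (1 − 0.001337) / (1 − 0.2662) = 4.746 mg/L

4.7 mg/L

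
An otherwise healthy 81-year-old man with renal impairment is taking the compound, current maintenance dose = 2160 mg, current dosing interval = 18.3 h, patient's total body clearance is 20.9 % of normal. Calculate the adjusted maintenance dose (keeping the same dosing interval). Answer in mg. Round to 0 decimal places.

451 mg

To keep the same average steady-state level, dosing rate must scale with clearance.
CL ratio = 20.9 / 100 = 0.2090
New dose (same interval) = 2160 × 0.2090 = 451.4 mg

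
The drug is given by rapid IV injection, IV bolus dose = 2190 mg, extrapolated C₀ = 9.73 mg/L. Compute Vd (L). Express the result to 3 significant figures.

Vd = Dose / C₀ = 2190 / 9.73 = 225.1 L

225 L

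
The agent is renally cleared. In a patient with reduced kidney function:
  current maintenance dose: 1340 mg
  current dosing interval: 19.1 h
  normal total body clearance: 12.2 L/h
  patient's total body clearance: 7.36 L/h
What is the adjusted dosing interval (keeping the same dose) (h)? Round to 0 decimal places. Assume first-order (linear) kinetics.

32 h

To keep the same average steady-state level, dosing rate must scale with clearance.
CL ratio = 7.36 / 12.2 = 0.6033
New interval (same dose) = 19.1 / 0.6033 = 31.66 h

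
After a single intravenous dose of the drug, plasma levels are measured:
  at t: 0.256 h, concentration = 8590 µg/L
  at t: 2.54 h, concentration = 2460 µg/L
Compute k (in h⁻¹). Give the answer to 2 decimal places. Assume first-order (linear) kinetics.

0.55 h⁻¹

k = ln(C₁/C₂) / (t₂ − t₁) = ln(8590/2460) / (2.54 − 0.256)
  = 1.250 / 2.284 = 0.5473 h⁻¹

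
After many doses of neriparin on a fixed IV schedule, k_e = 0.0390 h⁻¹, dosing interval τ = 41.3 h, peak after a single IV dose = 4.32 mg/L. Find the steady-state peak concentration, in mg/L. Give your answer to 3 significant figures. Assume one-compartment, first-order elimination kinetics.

e^(−kτ) = e^(−0.03900 × 41.3) = 0.1997
Accumulation ratio R = 1 / (1 − e^(−kτ)) = 1 / (1 − 0.1997) = 1.250
Steady-state peak = C₀ × R = 4.32 × 1.250 = 5.400 mg/L

5.40 mg/L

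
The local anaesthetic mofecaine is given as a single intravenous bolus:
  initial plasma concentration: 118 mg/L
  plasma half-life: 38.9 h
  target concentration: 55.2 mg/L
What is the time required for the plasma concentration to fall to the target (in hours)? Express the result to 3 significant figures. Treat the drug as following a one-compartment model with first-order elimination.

k = ln2 / t½ = 0.693147 / 38.9 = 0.01782 h⁻¹
t = ln(C₀ / C) / k = ln(118.0 / 55.2) / 0.01782
  = ln(2.138) / 0.01782 = 0.7599 / 0.01782 = 42.64 h

42.6 h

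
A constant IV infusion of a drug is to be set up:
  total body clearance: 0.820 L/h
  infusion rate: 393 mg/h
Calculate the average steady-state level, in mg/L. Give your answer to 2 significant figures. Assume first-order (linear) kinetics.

At steady state Css = R₀ / CL = 393 / 0.8200 = 479.3 mg/L

480 mg/L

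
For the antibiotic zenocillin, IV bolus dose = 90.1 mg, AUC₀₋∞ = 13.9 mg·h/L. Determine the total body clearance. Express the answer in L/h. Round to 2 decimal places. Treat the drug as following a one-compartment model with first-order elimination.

6.48 L/h

CL = Dose / AUC = 90.1 / 13.9 = 6.482 L/h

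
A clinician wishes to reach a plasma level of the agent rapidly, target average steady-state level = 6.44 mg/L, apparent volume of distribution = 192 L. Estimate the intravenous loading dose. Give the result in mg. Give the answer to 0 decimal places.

1236 mg

LD = Css × Vd = 6.44 × 192 = 1236 mg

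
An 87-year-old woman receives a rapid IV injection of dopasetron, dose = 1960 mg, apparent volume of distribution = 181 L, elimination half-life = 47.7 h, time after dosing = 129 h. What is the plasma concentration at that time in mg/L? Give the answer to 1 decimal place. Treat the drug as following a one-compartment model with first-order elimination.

1.7 mg/L

C₀ = Dose / Vd = 1960 / 181 = 10.83 mg/L
k = ln2 / t½ = 0.693147 / 47.7 = 0.01453 h⁻¹
C = C₀ · e^(−k·t) = 10.83 × e^(−0.01453 × 129)
  = 10.83 × 0.1535 = 1.662 mg/L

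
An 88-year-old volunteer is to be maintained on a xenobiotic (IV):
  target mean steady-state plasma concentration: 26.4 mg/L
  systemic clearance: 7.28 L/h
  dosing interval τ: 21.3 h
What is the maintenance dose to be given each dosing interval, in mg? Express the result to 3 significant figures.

At steady state, Dose/τ = Css × CL.
Dose = Css × CL × τ = 26.4 × 7.280 × 21.3 = 4094 mg

4090 mg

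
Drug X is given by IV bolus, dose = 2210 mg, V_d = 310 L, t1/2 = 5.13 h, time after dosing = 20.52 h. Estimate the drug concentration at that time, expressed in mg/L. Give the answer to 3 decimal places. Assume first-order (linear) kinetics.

C₀ = Dose / Vd = 2210 / 310 = 7.129 mg/L
k = ln2 / t½ = 0.693147 / 5.13 = 0.1351 h⁻¹
t / t½ = 20.52 / 5.13 = 4 half-lives
C = C₀ × (1/2)^4 = 7.129 × 0.06250 = 0.4456 mg/L

0.446 mg/L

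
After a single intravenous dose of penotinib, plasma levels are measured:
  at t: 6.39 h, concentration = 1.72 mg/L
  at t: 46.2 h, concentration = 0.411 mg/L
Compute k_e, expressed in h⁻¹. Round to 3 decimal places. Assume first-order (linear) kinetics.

k = ln(C₁/C₂) / (t₂ − t₁) = ln(1.72/0.411) / (46.2 − 6.39)
  = 1.431 / 39.81 = 0.03595 h⁻¹

0.036 h⁻¹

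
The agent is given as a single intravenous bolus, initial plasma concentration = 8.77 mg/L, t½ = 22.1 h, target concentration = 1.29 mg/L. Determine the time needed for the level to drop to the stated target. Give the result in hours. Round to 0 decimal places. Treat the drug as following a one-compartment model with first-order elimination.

61 h

k = ln2 / t½ = 0.693147 / 22.1 = 0.03136 h⁻¹
t = ln(C₀ / C) / k = ln(8.770 / 1.29) / 0.03136
  = ln(6.798) / 0.03136 = 1.917 / 0.03136 = 61.13 h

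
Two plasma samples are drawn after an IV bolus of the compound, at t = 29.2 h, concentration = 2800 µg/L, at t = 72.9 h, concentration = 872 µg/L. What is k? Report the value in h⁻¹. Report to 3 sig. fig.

k = ln(C₁/C₂) / (t₂ − t₁) = ln(2800/872) / (72.9 − 29.2)
  = 1.167 / 43.70 = 0.02670 h⁻¹

0.0267 h⁻¹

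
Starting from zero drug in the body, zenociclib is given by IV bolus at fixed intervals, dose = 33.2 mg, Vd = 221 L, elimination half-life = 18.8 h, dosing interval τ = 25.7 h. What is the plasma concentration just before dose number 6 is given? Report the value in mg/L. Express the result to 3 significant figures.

0.0943 mg/L

C₀ per dose = Dose / Vd = 33.2 / 221 = 0.1502 mg/L
k = ln2 / t½ = 0.693147 / 18.8 = 0.03687 h⁻¹
Fraction remaining after one interval: r = e^(−kτ) = e^(−0.03687 × 25.7) = 0.3877
Before dose 6, 5 doses have been given (aged 1τ, 2τ, 3τ, 4τ, 5τ).
C_trough = C₀ × (r + r² + … + r^5) = C₀ × r(1−r^5)/(1−r)
        = 0.1502 × 0.3877 × (1 − 0.008759) / (1 − 0.3877) = 0.09427 mg/L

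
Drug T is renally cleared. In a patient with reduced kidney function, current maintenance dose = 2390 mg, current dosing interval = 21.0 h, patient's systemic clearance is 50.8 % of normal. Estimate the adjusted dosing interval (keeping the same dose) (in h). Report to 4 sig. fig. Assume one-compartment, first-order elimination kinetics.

To keep the same average steady-state level, dosing rate must scale with clearance.
CL ratio = 50.8 / 100 = 0.5080
New interval (same dose) = 21.0 / 0.5080 = 41.34 h

41.34 h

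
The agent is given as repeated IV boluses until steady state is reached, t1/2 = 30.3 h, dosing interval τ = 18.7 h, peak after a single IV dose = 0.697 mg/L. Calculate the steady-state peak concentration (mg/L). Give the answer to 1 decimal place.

k = ln2 / t½ = 0.693147 / 30.3 = 0.02288 h⁻¹
e^(−kτ) = e^(−0.02288 × 18.7) = 0.6519
Accumulation ratio R = 1 / (1 − e^(−kτ)) = 1 / (1 − 0.6519) = 2.873
Steady-state peak = C₀ × R = 0.697 × 2.873 = 2.002 mg/L

2.0 mg/L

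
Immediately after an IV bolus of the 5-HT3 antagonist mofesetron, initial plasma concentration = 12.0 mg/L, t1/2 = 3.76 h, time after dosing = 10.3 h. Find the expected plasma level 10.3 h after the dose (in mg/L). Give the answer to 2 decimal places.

1.80 mg/L

k = ln2 / t½ = 0.693147 / 3.76 = 0.1843 h⁻¹
C = C₀ · e^(−k·t) = 12.00 × e^(−0.1843 × 10.3)
  = 12.00 × 0.1498 = 1.798 mg/L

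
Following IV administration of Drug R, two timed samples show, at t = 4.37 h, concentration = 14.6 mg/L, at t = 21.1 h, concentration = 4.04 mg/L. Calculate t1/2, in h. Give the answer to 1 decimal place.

9.0 h

k = ln(C₁/C₂) / (t₂ − t₁) = ln(14.6/4.04) / (21.1 − 4.37)
  = 1.285 / 16.73 = 0.07681 h⁻¹
t½ = ln2 / k = 0.693147 / 0.07681 = 9.024 h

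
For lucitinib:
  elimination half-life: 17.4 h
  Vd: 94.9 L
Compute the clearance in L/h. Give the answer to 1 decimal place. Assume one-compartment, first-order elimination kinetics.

k = ln2 / t½ = 0.693147 / 17.4 = 0.03984 h⁻¹
CL = k × Vd = 0.03984 × 94.9 = 3.781 L/h

3.8 L/h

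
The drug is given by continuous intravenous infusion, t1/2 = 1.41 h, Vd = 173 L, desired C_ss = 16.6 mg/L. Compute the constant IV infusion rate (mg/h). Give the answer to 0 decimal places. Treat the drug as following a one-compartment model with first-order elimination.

1412 mg/h

k = ln2 / t½ = 0.693147 / 1.41 = 0.4916 h⁻¹
CL = k × Vd = 0.4916 × 173 = 85.05 L/h
At steady state, infusion rate R₀ = Css × CL = 16.6 × 85.05 = 1412 mg/h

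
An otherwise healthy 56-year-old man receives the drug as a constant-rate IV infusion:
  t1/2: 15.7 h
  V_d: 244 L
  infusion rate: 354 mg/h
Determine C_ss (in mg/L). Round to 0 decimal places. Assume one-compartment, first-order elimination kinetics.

33 mg/L

k = ln2 / t½ = 0.693147 / 15.7 = 0.04415 h⁻¹
CL = k × Vd = 0.04415 × 244 = 10.77 L/h
At steady state Css = R₀ / CL = 354 / 10.77 = 32.87 mg/L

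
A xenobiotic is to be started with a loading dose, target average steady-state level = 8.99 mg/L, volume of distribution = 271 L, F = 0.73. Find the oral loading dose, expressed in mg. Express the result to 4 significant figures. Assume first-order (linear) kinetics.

3337 mg

LD = Css × Vd / F = 8.99 × 271 / 0.73 = 3337 mg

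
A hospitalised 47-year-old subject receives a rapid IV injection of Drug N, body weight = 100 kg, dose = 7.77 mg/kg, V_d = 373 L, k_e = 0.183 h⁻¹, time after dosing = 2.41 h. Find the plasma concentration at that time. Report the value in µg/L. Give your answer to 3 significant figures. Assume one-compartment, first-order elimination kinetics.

1340 µg/L

Total dose = 7.77 × 100 = 777.0 mg
C₀ = Dose / Vd = 777.0 / 373 = 2.083 mg/L
C = C₀ · e^(−k·t) = 2.083 × e^(−0.1830 × 2.41)
  = 2.083 × 0.6434 = 1.340 mg/L
Convert: 1.340 mg/L × 1000 = 1340 µg/L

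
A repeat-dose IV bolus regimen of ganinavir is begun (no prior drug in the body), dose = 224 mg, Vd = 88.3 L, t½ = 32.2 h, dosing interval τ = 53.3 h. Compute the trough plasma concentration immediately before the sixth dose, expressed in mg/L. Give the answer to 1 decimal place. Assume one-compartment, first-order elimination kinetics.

1.2 mg/L

C₀ per dose = Dose / Vd = 224 / 88.3 = 2.537 mg/L
k = ln2 / t½ = 0.693147 / 32.2 = 0.02153 h⁻¹
Fraction remaining after one interval: r = e^(−kτ) = e^(−0.02153 × 53.3) = 0.3174
Before dose 6, 5 doses have been given (aged 1τ, 2τ, 3τ, 4τ, 5τ).
C_trough = C₀ × (r + r² + … + r^5) = C₀ × r(1−r^5)/(1−r)
        = 2.537 × 0.3174 × (1 − 0.003221) / (1 − 0.3174) = 1.176 mg/L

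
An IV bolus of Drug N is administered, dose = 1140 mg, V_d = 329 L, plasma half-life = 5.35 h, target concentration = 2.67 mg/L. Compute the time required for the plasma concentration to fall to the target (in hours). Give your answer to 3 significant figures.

C₀ = Dose / Vd = 1140 / 329 = 3.465 mg/L
k = ln2 / t½ = 0.693147 / 5.35 = 0.1296 h⁻¹
t = ln(C₀ / C) / k = ln(3.465 / 2.67) / 0.1296
  = ln(1.298) / 0.1296 = 0.2608 / 0.1296 = 2.012 h

2.01 h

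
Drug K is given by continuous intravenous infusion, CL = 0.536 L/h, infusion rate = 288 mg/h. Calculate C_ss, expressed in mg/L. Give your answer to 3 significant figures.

At steady state Css = R₀ / CL = 288 / 0.5360 = 537.3 mg/L

537 mg/L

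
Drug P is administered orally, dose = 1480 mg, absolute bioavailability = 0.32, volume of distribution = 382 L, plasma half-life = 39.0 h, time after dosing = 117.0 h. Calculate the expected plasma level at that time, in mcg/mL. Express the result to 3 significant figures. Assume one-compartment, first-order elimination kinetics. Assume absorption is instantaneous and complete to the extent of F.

Amount reaching circulation = F × Dose = 0.32 × 1480 = 473.6 mg
C₀ = F·Dose / Vd = 473.6 / 382 = 1.240 mg/L
k = ln2 / t½ = 0.693147 / 39.0 = 0.01777 h⁻¹
t / t½ = 117.0 / 39.0 = 3 half-lives
C = C₀ × (1/2)^3 = 1.240 × 0.1250 = 0.1550 mg/L
(0.1550 mg/L = 0.1550 mcg/mL)

0.155 mcg/mL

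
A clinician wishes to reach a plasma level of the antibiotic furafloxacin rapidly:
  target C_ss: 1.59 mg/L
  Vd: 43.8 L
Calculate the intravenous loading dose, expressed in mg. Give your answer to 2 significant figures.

LD = Css × Vd = 1.59 × 43.8 = 69.64 mg

70 mg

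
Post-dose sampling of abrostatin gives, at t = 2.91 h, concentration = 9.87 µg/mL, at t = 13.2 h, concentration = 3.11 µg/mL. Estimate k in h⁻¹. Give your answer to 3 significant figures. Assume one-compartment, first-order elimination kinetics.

0.112 h⁻¹

k = ln(C₁/C₂) / (t₂ − t₁) = ln(9.87/3.11) / (13.2 − 2.91)
  = 1.155 / 10.29 = 0.1122 h⁻¹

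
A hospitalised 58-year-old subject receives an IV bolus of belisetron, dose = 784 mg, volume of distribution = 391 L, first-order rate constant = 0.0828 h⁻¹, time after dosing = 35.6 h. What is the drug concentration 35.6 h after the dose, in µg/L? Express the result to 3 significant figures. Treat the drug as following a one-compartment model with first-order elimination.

C₀ = Dose / Vd = 784.0 / 391 = 2.005 mg/L
C = C₀ · e^(−k·t) = 2.005 × e^(−0.08280 × 35.6)
  = 2.005 × 0.05246 = 0.1052 mg/L
Convert: 0.1052 mg/L × 1000 = 105.2 µg/L

105 µg/L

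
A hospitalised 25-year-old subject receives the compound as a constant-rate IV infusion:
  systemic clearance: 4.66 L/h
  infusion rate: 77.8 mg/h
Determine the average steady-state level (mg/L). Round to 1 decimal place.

At steady state Css = R₀ / CL = 77.8 / 4.660 = 16.70 mg/L

16.7 mg/L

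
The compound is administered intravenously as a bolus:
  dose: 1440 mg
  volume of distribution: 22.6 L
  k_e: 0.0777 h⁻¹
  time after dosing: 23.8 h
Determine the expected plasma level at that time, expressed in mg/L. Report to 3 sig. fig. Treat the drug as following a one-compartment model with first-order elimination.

10.0 mg/L

C₀ = Dose / Vd = 1440 / 22.6 = 63.72 mg/L
C = C₀ · e^(−k·t) = 63.72 × e^(−0.07770 × 23.8)
  = 63.72 × 0.1574 = 10.03 mg/L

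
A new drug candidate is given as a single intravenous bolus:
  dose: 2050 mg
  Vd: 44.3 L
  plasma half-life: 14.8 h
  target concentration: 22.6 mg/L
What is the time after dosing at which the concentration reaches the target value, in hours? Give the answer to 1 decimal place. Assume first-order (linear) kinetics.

C₀ = Dose / Vd = 2050 / 44.3 = 46.28 mg/L
k = ln2 / t½ = 0.693147 / 14.8 = 0.04683 h⁻¹
t = ln(C₀ / C) / k = ln(46.28 / 22.6) / 0.04683
  = ln(2.048) / 0.04683 = 0.7169 / 0.04683 = 15.31 h

15.3 h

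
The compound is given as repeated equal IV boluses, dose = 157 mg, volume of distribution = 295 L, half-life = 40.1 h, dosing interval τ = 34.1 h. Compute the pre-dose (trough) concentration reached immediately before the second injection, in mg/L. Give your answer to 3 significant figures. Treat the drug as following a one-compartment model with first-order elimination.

0.295 mg/L

C₀ per dose = Dose / Vd = 157 / 295 = 0.5322 mg/L
k = ln2 / t½ = 0.693147 / 40.1 = 0.01729 h⁻¹
Fraction remaining after one interval: r = e^(−kτ) = e^(−0.01729 × 34.1) = 0.5546
Before dose 2, 1 dose has been given (aged 1τ).
C_trough = C₀ × r = 0.5322 × 0.5546 = 0.2952 mg/L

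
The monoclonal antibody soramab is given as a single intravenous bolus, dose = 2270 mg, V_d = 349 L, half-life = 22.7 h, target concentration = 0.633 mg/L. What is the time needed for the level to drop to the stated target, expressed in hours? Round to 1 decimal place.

76.3 h

C₀ = Dose / Vd = 2270 / 349 = 6.504 mg/L
k = ln2 / t½ = 0.693147 / 22.7 = 0.03054 h⁻¹
t = ln(C₀ / C) / k = ln(6.504 / 0.633) / 0.03054
  = ln(10.27) / 0.03054 = 2.329 / 0.03054 = 76.26 h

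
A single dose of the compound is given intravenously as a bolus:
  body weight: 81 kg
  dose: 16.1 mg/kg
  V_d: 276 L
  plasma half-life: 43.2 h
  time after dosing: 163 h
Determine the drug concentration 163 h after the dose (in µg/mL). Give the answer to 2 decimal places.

0.35 µg/mL

Total dose = 16.1 × 81 = 1304 mg
C₀ = Dose / Vd = 1304 / 276 = 4.725 mg/L
k = ln2 / t½ = 0.693147 / 43.2 = 0.01605 h⁻¹
C = C₀ · e^(−k·t) = 4.725 × e^(−0.01605 × 163)
  = 4.725 × 0.07308 = 0.3453 mg/L
(0.3453 mg/L = 0.3453 µg/mL)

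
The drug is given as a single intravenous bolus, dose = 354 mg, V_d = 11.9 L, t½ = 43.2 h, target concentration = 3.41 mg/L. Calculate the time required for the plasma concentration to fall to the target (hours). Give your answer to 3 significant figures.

135 h

C₀ = Dose / Vd = 354.0 / 11.9 = 29.75 mg/L
k = ln2 / t½ = 0.693147 / 43.2 = 0.01605 h⁻¹
t = ln(C₀ / C) / k = ln(29.75 / 3.41) / 0.01605
  = ln(8.724) / 0.01605 = 2.166 / 0.01605 = 135.0 h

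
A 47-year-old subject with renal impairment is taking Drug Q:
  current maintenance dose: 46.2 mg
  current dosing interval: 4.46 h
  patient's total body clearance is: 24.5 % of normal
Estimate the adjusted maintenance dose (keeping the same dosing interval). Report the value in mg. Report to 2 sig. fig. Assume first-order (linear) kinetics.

To keep the same average steady-state level, dosing rate must scale with clearance.
CL ratio = 24.5 / 100 = 0.2450
New dose (same interval) = 46.2 × 0.2450 = 11.32 mg

11 mg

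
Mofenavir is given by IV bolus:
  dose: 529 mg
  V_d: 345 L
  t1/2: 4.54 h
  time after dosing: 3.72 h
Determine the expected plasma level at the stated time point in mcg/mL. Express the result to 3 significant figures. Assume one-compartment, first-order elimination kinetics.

C₀ = Dose / Vd = 529.0 / 345 = 1.533 mg/L
k = ln2 / t½ = 0.693147 / 4.54 = 0.1527 h⁻¹
C = C₀ · e^(−k·t) = 1.533 × e^(−0.1527 × 3.72)
  = 1.533 × 0.5666 = 0.8686 mg/L
(0.8686 mg/L = 0.8686 mcg/mL)

0.869 mcg/mL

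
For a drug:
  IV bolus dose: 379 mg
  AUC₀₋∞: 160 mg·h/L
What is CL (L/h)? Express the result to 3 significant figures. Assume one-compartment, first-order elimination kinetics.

CL = Dose / AUC = 379 / 160 = 2.369 L/h

2.37 L/h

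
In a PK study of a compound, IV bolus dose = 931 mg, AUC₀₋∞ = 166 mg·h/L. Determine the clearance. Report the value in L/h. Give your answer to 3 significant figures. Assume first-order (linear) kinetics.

5.61 L/h

CL = Dose / AUC = 931 / 166 = 5.608 L/h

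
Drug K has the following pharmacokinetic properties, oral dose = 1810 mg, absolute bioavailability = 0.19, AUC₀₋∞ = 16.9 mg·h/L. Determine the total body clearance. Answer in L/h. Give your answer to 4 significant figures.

20.35 L/h

CL = F·Dose / AUC = 0.19 × 1810 / 16.9 = 20.35 L/h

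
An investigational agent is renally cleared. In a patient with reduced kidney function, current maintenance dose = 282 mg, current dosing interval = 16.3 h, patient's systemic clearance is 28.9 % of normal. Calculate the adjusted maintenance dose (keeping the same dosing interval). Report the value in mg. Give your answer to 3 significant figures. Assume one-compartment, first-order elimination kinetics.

81.5 mg

To keep the same average steady-state level, dosing rate must scale with clearance.
CL ratio = 28.9 / 100 = 0.2890
New dose (same interval) = 282 × 0.2890 = 81.50 mg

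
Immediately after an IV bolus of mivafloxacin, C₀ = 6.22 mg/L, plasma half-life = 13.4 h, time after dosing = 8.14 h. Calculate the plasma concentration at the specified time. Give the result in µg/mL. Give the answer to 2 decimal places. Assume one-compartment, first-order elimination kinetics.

k = ln2 / t½ = 0.693147 / 13.4 = 0.05173 h⁻¹
C = C₀ · e^(−k·t) = 6.220 × e^(−0.05173 × 8.14)
  = 6.220 × 0.6563 = 4.082 mg/L
(4.082 mg/L = 4.082 µg/mL)

4.08 µg/mL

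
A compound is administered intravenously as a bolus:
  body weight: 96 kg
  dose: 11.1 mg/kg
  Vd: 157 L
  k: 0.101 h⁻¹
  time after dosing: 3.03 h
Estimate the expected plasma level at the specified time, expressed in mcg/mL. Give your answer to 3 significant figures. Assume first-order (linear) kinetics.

Total dose = 11.1 × 96 = 1066 mg
C₀ = Dose / Vd = 1066 / 157 = 6.790 mg/L
C = C₀ · e^(−k·t) = 6.790 × e^(−0.1010 × 3.03)
  = 6.790 × 0.7364 = 5.000 mg/L
(5.000 mg/L = 5.000 mcg/mL)

5.00 mcg/mL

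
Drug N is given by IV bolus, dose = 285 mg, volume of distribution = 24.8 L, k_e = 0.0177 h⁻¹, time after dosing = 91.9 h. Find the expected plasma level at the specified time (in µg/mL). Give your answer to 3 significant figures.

C₀ = Dose / Vd = 285.0 / 24.8 = 11.49 mg/L
C = C₀ · e^(−k·t) = 11.49 × e^(−0.01770 × 91.9)
  = 11.49 × 0.1966 = 2.259 mg/L
(2.259 mg/L = 2.259 µg/mL)

2.26 µg/mL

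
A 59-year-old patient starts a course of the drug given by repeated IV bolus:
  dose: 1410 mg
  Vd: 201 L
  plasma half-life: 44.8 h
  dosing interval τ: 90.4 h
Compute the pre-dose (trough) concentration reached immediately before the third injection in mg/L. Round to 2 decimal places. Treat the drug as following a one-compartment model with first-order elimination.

C₀ per dose = Dose / Vd = 1410 / 201 = 7.015 mg/L
k = ln2 / t½ = 0.693147 / 44.8 = 0.01547 h⁻¹
Fraction remaining after one interval: r = e^(−kτ) = e^(−0.01547 × 90.4) = 0.2470
Before dose 3, 2 doses have been given (aged 1τ, 2τ).
C_trough = C₀ × (r + r²) = 7.015 × (0.2470 + 0.06101) = 2.161 mg/L

2.16 mg/L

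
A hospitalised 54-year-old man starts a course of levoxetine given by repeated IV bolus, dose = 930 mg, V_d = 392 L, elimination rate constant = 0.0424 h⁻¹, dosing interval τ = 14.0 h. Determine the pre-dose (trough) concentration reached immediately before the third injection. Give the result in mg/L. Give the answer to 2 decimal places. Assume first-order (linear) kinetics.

C₀ per dose = Dose / Vd = 930 / 392 = 2.372 mg/L
Fraction remaining after one interval: r = e^(−kτ) = e^(−0.04240 × 14.0) = 0.5523
Before dose 3, 2 doses have been given (aged 1τ, 2τ).
C_trough = C₀ × (r + r²) = 2.372 × (0.5523 + 0.3050) = 2.034 mg/L

2.03 mg/L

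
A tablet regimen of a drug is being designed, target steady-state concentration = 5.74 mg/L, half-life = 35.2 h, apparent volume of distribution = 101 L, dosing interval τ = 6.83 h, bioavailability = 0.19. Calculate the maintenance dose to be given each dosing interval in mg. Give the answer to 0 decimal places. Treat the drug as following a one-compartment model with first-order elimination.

410 mg

k = ln2 / t½ = 0.693147 / 35.2 = 0.01969 h⁻¹
CL = k × Vd = 0.01969 × 101 = 1.989 L/h
At steady state, F × (Dose/τ) = Css × CL.
Dose = Css × CL × τ / F = 5.74 × 1.989 × 6.83 / 0.19 = 410.4 mg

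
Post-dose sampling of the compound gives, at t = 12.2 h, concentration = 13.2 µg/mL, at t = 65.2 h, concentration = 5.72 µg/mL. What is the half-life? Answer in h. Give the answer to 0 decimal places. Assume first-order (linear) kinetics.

44 h

k = ln(C₁/C₂) / (t₂ − t₁) = ln(13.2/5.72) / (65.2 − 12.2)
  = 0.8362 / 53.00 = 0.01578 h⁻¹
t½ = ln2 / k = 0.693147 / 0.01578 = 43.93 h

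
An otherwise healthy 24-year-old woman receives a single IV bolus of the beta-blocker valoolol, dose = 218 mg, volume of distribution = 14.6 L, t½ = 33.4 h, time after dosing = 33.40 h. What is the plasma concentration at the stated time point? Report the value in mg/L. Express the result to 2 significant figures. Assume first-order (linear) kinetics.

7.5 mg/L

C₀ = Dose / Vd = 218.0 / 14.6 = 14.93 mg/L
k = ln2 / t½ = 0.693147 / 33.4 = 0.02075 h⁻¹
t / t½ = 33.40 / 33.4 = 1 half-lives
C = C₀ × (1/2)^1 = 14.93 × 0.5000 = 7.465 mg/L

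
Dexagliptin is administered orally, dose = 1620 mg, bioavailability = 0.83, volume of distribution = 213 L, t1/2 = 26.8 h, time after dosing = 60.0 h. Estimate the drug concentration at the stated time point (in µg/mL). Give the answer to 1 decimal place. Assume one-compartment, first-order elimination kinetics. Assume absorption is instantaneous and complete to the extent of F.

Amount reaching circulation = F × Dose = 0.83 × 1620 = 1345 mg
C₀ = F·Dose / Vd = 1345 / 213 = 6.315 mg/L
k = ln2 / t½ = 0.693147 / 26.8 = 0.02586 h⁻¹
C = C₀ · e^(−k·t) = 6.315 × e^(−0.02586 × 60.0)
  = 6.315 × 0.2119 = 1.338 mg/L
(1.338 mg/L = 1.338 µg/mL)

1.3 µg/mL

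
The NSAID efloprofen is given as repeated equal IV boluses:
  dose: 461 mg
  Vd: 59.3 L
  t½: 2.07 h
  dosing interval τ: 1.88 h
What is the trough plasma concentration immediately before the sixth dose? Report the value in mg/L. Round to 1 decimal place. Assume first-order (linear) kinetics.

8.5 mg/L

C₀ per dose = Dose / Vd = 461 / 59.3 = 7.774 mg/L
k = ln2 / t½ = 0.693147 / 2.07 = 0.3349 h⁻¹
Fraction remaining after one interval: r = e^(−kτ) = e^(−0.3349 × 1.88) = 0.5328
Before dose 6, 5 doses have been given (aged 1τ, 2τ, 3τ, 4τ, 5τ).
C_trough = C₀ × (r + r² + … + r^5) = C₀ × r(1−r^5)/(1−r)
        = 7.774 × 0.5328 × (1 − 0.04294) / (1 − 0.5328) = 8.485 mg/L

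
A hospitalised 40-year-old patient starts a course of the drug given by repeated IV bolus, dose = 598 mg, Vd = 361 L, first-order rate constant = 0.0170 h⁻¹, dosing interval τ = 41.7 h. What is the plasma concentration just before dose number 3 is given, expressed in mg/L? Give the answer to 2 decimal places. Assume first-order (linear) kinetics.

C₀ per dose = Dose / Vd = 598 / 361 = 1.657 mg/L
Fraction remaining after one interval: r = e^(−kτ) = e^(−0.01700 × 41.7) = 0.4922
Before dose 3, 2 doses have been given (aged 1τ, 2τ).
C_trough = C₀ × (r + r²) = 1.657 × (0.4922 + 0.2423) = 1.217 mg/L

1.22 mg/L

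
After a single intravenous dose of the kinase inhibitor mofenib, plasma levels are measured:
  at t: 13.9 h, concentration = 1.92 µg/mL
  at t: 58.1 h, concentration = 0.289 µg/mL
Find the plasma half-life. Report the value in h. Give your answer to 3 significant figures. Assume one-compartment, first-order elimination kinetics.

16.2 h

k = ln(C₁/C₂) / (t₂ − t₁) = ln(1.92/0.289) / (58.1 − 13.9)
  = 1.894 / 44.20 = 0.04285 h⁻¹
t½ = ln2 / k = 0.693147 / 0.04285 = 16.18 h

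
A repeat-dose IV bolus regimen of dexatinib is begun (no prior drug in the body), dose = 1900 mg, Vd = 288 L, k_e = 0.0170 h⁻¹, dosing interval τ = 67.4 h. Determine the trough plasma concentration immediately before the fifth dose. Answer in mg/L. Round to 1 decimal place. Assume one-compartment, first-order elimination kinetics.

3.0 mg/L

C₀ per dose = Dose / Vd = 1900 / 288 = 6.597 mg/L
Fraction remaining after one interval: r = e^(−kτ) = e^(−0.01700 × 67.4) = 0.3180
Before dose 5, 4 doses have been given (aged 1τ, 2τ, 3τ, 4τ).
C_trough = C₀ × (r + r² + … + r^4) = C₀ × r(1−r^4)/(1−r)
        = 6.597 × 0.3180 × (1 − 0.01023) / (1 − 0.3180) = 3.045 mg/L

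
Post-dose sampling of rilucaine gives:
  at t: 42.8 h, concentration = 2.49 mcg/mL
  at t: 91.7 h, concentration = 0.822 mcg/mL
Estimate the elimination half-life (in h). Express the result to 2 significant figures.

31 h

k = ln(C₁/C₂) / (t₂ − t₁) = ln(2.49/0.822) / (91.7 − 42.8)
  = 1.108 / 48.90 = 0.02266 h⁻¹
t½ = ln2 / k = 0.693147 / 0.02266 = 30.59 h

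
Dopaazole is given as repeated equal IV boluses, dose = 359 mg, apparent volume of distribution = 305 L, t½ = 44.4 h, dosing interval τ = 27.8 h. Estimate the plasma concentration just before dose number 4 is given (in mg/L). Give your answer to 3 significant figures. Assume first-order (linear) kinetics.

C₀ per dose = Dose / Vd = 359 / 305 = 1.177 mg/L
k = ln2 / t½ = 0.693147 / 44.4 = 0.01561 h⁻¹
Fraction remaining after one interval: r = e^(−kτ) = e^(−0.01561 × 27.8) = 0.6479
Before dose 4, 3 doses have been given (aged 1τ, 2τ, 3τ).
C_trough = C₀ × (r + r² + … + r^3) = C₀ × r(1−r^3)/(1−r)
        = 1.177 × 0.6479 × (1 − 0.2720) / (1 − 0.6479) = 1.577 mg/L

1.58 mg/L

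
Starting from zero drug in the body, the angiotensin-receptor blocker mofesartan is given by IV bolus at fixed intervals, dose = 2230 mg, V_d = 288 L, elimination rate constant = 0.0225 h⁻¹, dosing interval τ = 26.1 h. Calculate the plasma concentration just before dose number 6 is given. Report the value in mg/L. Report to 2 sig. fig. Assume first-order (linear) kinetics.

C₀ per dose = Dose / Vd = 2230 / 288 = 7.743 mg/L
Fraction remaining after one interval: r = e^(−kτ) = e^(−0.02250 × 26.1) = 0.5559
Before dose 6, 5 doses have been given (aged 1τ, 2τ, 3τ, 4τ, 5τ).
C_trough = C₀ × (r + r² + … + r^5) = C₀ × r(1−r^5)/(1−r)
        = 7.743 × 0.5559 × (1 − 0.05309) / (1 − 0.5559) = 9.178 mg/L

9.2 mg/L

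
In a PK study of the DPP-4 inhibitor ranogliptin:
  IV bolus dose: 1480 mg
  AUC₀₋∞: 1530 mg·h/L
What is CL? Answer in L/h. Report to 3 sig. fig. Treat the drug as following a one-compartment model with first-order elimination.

0.967 L/h

CL = Dose / AUC = 1480 / 1530 = 0.9673 L/h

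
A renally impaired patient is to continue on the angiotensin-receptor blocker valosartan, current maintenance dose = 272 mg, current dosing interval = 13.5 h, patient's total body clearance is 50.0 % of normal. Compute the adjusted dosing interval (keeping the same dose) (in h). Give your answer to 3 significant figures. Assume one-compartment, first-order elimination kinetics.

27.0 h

To keep the same average steady-state level, dosing rate must scale with clearance.
CL ratio = 50.0 / 100 = 0.5000
New interval (same dose) = 13.5 / 0.5000 = 27.00 h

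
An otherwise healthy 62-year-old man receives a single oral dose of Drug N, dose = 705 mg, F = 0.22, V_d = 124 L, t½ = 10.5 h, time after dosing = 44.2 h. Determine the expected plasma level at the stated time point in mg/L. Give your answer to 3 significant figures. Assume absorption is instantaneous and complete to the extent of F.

0.0676 mg/L

Amount reaching circulation = F × Dose = 0.22 × 705.0 = 155.1 mg
C₀ = F·Dose / Vd = 155.1 / 124 = 1.251 mg/L
k = ln2 / t½ = 0.693147 / 10.5 = 0.06601 h⁻¹
C = C₀ · e^(−k·t) = 1.251 × e^(−0.06601 × 44.2)
  = 1.251 × 0.05406 = 0.06763 mg/L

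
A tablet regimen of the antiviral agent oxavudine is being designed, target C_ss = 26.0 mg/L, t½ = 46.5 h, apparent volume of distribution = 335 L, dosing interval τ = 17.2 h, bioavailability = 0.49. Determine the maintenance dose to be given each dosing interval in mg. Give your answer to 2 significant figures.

4600 mg

k = ln2 / t½ = 0.693147 / 46.5 = 0.01491 h⁻¹
CL = k × Vd = 0.01491 × 335 = 4.995 L/h
At steady state, F × (Dose/τ) = Css × CL.
Dose = Css × CL × τ / F = 26.0 × 4.995 × 17.2 / 0.49 = 4559 mg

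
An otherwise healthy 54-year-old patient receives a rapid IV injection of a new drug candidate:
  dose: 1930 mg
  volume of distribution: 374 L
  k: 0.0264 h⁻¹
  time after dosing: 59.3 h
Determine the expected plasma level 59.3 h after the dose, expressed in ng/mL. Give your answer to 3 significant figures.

1080 ng/mL

C₀ = Dose / Vd = 1930 / 374 = 5.160 mg/L
C = C₀ · e^(−k·t) = 5.160 × e^(−0.02640 × 59.3)
  = 5.160 × 0.2090 = 1.078 mg/L
Convert: 1.078 mg/L × 1000 = 1078 ng/mL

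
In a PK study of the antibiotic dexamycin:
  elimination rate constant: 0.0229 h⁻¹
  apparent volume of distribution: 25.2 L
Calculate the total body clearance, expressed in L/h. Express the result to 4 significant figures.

0.5771 L/h

CL = k × Vd = 0.0229 × 25.2 = 0.5771 L/h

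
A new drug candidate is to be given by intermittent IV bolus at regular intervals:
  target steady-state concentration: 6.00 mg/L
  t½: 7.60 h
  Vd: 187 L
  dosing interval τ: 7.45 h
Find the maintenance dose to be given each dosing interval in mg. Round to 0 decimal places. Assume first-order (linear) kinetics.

762 mg

k = ln2 / t½ = 0.693147 / 7.60 = 0.09120 h⁻¹
CL = k × Vd = 0.09120 × 187 = 17.05 L/h
At steady state, Dose/τ = Css × CL.
Dose = Css × CL × τ = 6.00 × 17.05 × 7.45 = 762.1 mg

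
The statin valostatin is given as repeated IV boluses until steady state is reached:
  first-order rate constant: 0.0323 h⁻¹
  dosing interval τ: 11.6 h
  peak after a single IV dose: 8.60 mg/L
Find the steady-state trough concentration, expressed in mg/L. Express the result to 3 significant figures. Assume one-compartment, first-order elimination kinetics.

18.9 mg/L

e^(−kτ) = e^(−0.03230 × 11.6) = 0.6875
Accumulation ratio R = 1 / (1 − e^(−kτ)) = 1 / (1 − 0.6875) = 3.200
Steady-state trough = C₀ × R × e^(−kτ) = 8.60 × 3.200 × 0.6875 = 18.92 mg/L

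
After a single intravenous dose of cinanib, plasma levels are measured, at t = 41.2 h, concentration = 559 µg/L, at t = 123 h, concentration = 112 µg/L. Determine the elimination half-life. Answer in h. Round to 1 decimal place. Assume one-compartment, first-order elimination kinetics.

35.3 h

k = ln(C₁/C₂) / (t₂ − t₁) = ln(559/112) / (123 − 41.2)
  = 1.608 / 81.80 = 0.01966 h⁻¹
t½ = ln2 / k = 0.693147 / 0.01966 = 35.26 h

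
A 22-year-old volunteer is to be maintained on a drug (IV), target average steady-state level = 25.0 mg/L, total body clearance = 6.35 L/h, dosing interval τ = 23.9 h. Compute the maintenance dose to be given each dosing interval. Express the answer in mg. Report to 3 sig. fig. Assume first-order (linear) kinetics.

3790 mg

At steady state, Dose/τ = Css × CL.
Dose = Css × CL × τ = 25.0 × 6.350 × 23.9 = 3794 mg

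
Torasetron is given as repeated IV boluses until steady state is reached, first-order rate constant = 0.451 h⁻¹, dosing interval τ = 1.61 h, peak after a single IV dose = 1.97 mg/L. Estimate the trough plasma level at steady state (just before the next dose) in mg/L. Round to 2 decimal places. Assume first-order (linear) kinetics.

1.85 mg/L

e^(−kτ) = e^(−0.4510 × 1.61) = 0.4838
Accumulation ratio R = 1 / (1 − e^(−kτ)) = 1 / (1 − 0.4838) = 1.937
Steady-state trough = C₀ × R × e^(−kτ) = 1.97 × 1.937 × 0.4838 = 1.846 mg/L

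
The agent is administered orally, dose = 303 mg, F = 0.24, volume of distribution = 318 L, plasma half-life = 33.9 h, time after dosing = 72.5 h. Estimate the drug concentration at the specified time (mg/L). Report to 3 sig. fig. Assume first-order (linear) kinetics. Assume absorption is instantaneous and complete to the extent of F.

Amount reaching circulation = F × Dose = 0.24 × 303.0 = 72.72 mg
C₀ = F·Dose / Vd = 72.72 / 318 = 0.2287 mg/L
k = ln2 / t½ = 0.693147 / 33.9 = 0.02045 h⁻¹
C = C₀ · e^(−k·t) = 0.2287 × e^(−0.02045 × 72.5)
  = 0.2287 × 0.2270 = 0.05191 mg/L

0.0519 mg/L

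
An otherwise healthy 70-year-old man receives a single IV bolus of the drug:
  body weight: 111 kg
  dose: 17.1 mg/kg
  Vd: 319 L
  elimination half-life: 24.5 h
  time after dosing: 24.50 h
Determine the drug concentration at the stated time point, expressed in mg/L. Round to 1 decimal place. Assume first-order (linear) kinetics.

3.0 mg/L

Total dose = 17.1 × 111 = 1898 mg
C₀ = Dose / Vd = 1898 / 319 = 5.950 mg/L
k = ln2 / t½ = 0.693147 / 24.5 = 0.02829 h⁻¹
t / t½ = 24.50 / 24.5 = 1 half-lives
C = C₀ × (1/2)^1 = 5.950 × 0.5000 = 2.975 mg/L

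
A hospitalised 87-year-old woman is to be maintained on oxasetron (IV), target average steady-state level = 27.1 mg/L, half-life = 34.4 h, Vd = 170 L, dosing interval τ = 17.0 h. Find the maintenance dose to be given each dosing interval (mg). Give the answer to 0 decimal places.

1578 mg

k = ln2 / t½ = 0.693147 / 34.4 = 0.02015 h⁻¹
CL = k × Vd = 0.02015 × 170 = 3.426 L/h
At steady state, Dose/τ = Css × CL.
Dose = Css × CL × τ = 27.1 × 3.426 × 17.0 = 1578 mg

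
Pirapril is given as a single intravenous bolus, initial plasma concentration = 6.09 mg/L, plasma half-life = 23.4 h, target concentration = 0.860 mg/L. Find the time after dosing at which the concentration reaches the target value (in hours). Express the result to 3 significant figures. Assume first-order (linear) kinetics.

k = ln2 / t½ = 0.693147 / 23.4 = 0.02962 h⁻¹
t = ln(C₀ / C) / k = ln(6.090 / 0.860) / 0.02962
  = ln(7.081) / 0.02962 = 1.957 / 0.02962 = 66.07 h

66.1 h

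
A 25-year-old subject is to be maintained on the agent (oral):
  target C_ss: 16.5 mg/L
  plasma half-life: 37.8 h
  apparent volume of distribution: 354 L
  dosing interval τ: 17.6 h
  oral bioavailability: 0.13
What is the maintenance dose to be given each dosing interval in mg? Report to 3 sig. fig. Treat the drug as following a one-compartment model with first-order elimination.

14500 mg

k = ln2 / t½ = 0.693147 / 37.8 = 0.01834 h⁻¹
CL = k × Vd = 0.01834 × 354 = 6.492 L/h
At steady state, F × (Dose/τ) = Css × CL.
Dose = Css × CL × τ / F = 16.5 × 6.492 × 17.6 / 0.13 = 14500 mg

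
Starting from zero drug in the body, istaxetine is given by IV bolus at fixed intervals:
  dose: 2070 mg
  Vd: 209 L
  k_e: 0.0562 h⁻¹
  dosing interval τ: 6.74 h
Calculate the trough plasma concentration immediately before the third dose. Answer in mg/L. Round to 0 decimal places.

C₀ per dose = Dose / Vd = 2070 / 209 = 9.904 mg/L
Fraction remaining after one interval: r = e^(−kτ) = e^(−0.05620 × 6.74) = 0.6847
Before dose 3, 2 doses have been given (aged 1τ, 2τ).
C_trough = C₀ × (r + r²) = 9.904 × (0.6847 + 0.4688) = 11.42 mg/L

11 mg/L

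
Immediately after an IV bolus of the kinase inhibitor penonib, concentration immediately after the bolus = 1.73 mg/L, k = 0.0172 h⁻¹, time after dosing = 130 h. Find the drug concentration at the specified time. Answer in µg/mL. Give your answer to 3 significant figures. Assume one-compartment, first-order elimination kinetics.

C = C₀ · e^(−k·t) = 1.730 × e^(−0.01720 × 130)
  = 1.730 × 0.1069 = 0.1849 mg/L
(0.1849 mg/L = 0.1849 µg/mL)

0.185 µg/mL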